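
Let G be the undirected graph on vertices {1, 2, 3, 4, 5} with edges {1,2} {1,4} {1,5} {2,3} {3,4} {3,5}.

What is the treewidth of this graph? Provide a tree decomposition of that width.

Treewidth 2.
One such decomposition:
Bags: B1 = {1, 2, 3}  B2 = {1, 3, 5}  B3 = {1, 3, 4}
Tree: B1–B2, B2–B3

Each bag holds 3 vertices, so the decomposition has width 2, which upper-bounds the treewidth. Since 2–1–5–3–2 is a cycle in G, G is not acyclic. Forests are exactly the graphs of treewidth ≤ 1, so tw(G) ≥ 2. Therefore the treewidth is 2.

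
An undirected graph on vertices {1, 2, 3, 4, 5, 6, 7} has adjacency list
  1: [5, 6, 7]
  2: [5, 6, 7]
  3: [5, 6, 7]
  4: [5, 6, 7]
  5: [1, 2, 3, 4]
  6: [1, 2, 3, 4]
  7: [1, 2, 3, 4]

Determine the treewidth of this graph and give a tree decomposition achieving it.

Each bag holds 4 vertices, so the decomposition has width 3, which upper-bounds the treewidth. For the lower bound: the 4 vertex sets {4,6}, {2,5}, {7}, {3} are disjoint, each induces a connected subgraph, and every pair is joined by at least one edge of G. Contracting each set to a single vertex therefore yields K_{4} as a minor, and since treewidth is minor-monotone, tw(G) ≥ tw(K_{4}) = 3. The upper and lower bounds meet at 3, so that is the treewidth.

Treewidth 3.
One optimal decomposition is:
Bags: B1 = {4, 5, 6, 7}  B2 = {2, 5, 6, 7}  B3 = {3, 5, 6, 7}  B4 = {1, 5, 6, 7}
Tree: B1–B2, B2–B3, B3–B4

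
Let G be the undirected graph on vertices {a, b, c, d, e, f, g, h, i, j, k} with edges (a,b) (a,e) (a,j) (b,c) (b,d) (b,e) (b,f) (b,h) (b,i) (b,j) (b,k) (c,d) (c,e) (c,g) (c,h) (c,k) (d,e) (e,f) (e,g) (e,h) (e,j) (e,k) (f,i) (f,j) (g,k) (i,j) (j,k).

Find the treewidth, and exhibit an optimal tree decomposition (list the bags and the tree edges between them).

The largest bag has 4 vertices, giving width 3; this decomposition certifies tw(G) ≤ 3. On the other hand G contains the 4-clique {c, e, g, k}. A clique must lie in a single bag of any decomposition, so no decomposition can have width below 3. Hence tw(G) = 3 exactly.

Treewidth 3.
Bags: B1 = {b, e, j, k}  B2 = {b, c, e, k}  B3 = {b, e, f, j}  B4 = {c, e, g, k}  B5 = {b, c, e, h}  B6 = {b, c, d, e}  B7 = {a, b, e, j}  B8 = {b, f, i, j}
Tree: B1–B2, B1–B3, B2–B4, B2–B5, B2–B6, B1–B7, B3–B8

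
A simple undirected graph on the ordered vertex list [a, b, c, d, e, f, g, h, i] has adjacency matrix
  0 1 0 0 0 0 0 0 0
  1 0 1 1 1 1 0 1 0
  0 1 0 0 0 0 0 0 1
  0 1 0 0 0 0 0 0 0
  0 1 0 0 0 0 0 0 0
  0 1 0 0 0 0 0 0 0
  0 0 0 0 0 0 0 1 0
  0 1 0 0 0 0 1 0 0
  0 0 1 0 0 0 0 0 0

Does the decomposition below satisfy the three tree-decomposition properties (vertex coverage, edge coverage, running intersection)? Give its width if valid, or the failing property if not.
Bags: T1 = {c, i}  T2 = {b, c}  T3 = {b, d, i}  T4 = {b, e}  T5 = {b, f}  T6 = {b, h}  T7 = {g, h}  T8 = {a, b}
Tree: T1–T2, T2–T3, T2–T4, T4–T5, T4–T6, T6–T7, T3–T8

A tree decomposition must satisfy three properties: every vertex lies in some bag; for every edge, both endpoints lie together in some bag; and for every vertex, the bags containing it form a connected subtree. Here bags containing vertex i are not connected in the tree, so the decomposition is invalid.

No — bags containing vertex i are not connected in the tree.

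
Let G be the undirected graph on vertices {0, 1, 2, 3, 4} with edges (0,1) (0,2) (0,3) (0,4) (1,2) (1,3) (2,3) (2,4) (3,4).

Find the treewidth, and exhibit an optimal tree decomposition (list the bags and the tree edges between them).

Every bag has size at most 4, so the width is 4 − 1 = 3 and tw(G) ≤ 3. Conversely, {0, 1, 2, 3} is a clique of size 4, and the vertices of any clique must share a bag in every tree decomposition; so some bag has ≥ 4 vertices and tw(G) ≥ 3. The upper and lower bounds meet at 3, so that is the treewidth.

Treewidth 3.
Bags: B1 = {0, 2, 3, 4}  B2 = {0, 1, 2, 3}
Tree: B1–B2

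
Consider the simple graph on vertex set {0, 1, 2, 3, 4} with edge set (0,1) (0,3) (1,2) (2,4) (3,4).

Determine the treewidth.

2

A width-2 tree decomposition is:
Bags: B1 = {0, 3, 4}  B2 = {0, 2, 4}  B3 = {0, 1, 2}
Tree: B1–B2, B2–B3
The largest bag has 3 vertices, giving width 2; this decomposition certifies tw(G) ≤ 2. For the lower bound, G contains the cycle 0–3–4–2–1–0, so G is not a forest; only forests have treewidth ≤ 1, hence tw(G) ≥ 2. Therefore the treewidth is 2.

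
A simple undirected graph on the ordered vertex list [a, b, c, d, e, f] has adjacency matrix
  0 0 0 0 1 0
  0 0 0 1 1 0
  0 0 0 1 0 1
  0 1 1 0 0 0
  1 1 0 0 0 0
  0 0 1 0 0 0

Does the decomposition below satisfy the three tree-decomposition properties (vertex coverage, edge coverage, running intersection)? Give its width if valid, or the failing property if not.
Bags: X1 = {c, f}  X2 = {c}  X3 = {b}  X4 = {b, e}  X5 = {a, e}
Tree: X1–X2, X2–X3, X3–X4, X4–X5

No — vertex d appears in no bag.

A tree decomposition must satisfy three properties: every vertex lies in some bag; for every edge, both endpoints lie together in some bag; and for every vertex, the bags containing it form a connected subtree. Here vertex d appears in no bag, so the decomposition is invalid.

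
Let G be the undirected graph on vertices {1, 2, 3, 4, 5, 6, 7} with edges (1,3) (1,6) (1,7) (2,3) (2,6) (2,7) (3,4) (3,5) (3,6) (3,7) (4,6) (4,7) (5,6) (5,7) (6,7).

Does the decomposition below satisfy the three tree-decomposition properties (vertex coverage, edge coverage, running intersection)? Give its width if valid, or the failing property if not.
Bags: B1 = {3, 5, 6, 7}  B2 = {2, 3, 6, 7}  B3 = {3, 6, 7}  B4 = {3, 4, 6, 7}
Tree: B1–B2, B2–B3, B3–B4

No — vertex 1 appears in no bag.

A tree decomposition must satisfy three properties: every vertex lies in some bag; for every edge, both endpoints lie together in some bag; and for every vertex, the bags containing it form a connected subtree. Here vertex 1 appears in no bag, so the decomposition is invalid.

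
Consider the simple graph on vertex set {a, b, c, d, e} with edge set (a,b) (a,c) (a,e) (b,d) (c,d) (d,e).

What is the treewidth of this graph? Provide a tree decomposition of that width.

Each bag holds 3 vertices, so the decomposition has width 2, which upper-bounds the treewidth. For the lower bound, G contains the cycle d–e–a–c–d, so G is not a forest; only forests have treewidth ≤ 1, hence tw(G) ≥ 2. Hence tw(G) = 2 exactly.

Treewidth 2.
One such decomposition:
Bags: B1 = {a, d, e}  B2 = {a, c, d}  B3 = {a, b, d}
Tree: B1–B2, B2–B3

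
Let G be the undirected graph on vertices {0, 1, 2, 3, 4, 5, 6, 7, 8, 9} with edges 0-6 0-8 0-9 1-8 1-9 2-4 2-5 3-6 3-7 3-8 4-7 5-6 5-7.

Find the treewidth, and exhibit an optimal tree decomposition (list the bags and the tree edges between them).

Each bag holds 3 vertices, so the decomposition has width 2, which upper-bounds the treewidth. For the lower bound, G contains the cycle 1–9–0–8–1, so G is not a forest; only forests have treewidth ≤ 1, hence tw(G) ≥ 2. The upper and lower bounds meet at 2, so that is the treewidth.

Treewidth 2.
One such decomposition:
Bags: B1 = {1, 8, 9}  B2 = {0, 8, 9}  B3 = {0, 3, 8}  B4 = {0, 3, 6}  B5 = {3, 6, 7}  B6 = {5, 6, 7}  B7 = {4, 5, 7}  B8 = {2, 4, 5}
Tree: B1–B2, B2–B3, B3–B4, B4–B5, B5–B6, B6–B7, B7–B8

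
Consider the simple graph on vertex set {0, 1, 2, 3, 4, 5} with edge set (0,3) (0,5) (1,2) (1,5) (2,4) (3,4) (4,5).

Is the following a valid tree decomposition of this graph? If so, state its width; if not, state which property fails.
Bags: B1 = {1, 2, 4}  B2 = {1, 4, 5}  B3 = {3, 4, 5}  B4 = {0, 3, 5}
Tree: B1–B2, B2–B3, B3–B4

Checking the three conditions: (i) the bags cover all of {0, 1, 2, 3, 4, 5}; (ii) for each edge, some bag contains both endpoints; (iii) the bags containing any fixed vertex form a subtree. All hold, so the decomposition is valid with width 3 − 1 = 2.

Yes; width 2.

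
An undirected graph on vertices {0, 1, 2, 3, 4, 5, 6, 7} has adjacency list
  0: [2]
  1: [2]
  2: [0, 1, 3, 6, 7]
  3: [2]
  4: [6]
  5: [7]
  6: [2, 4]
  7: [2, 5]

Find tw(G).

1

A width-1 tree decomposition is:
Bags: B1 = {4, 6}  B2 = {2, 6}  B3 = {2, 7}  B4 = {2, 3}  B5 = {5, 7}  B6 = {1, 2}  B7 = {0, 2}
Tree: B1–B2, B2–B3, B2–B4, B3–B5, B4–B6, B3–B7
Every bag has size at most 2, so the width is 2 − 1 = 1 and tw(G) ≤ 1. G has an edge, so its treewidth is at least 1. Combining the bounds, tw(G) = 1.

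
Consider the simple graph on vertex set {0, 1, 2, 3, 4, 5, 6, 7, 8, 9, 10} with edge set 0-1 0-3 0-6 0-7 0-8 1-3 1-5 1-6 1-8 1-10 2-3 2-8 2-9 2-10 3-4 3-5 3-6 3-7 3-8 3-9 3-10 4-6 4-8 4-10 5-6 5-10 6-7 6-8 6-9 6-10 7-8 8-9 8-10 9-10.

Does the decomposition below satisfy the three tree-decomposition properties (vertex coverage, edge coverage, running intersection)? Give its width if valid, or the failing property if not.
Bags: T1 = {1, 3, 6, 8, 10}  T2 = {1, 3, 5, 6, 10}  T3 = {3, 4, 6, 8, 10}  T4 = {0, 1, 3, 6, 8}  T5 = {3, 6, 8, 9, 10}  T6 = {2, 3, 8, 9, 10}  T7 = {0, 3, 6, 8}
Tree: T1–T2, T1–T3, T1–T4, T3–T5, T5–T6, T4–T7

No — vertex 7 appears in no bag.

A tree decomposition must satisfy three properties: every vertex lies in some bag; for every edge, both endpoints lie together in some bag; and for every vertex, the bags containing it form a connected subtree. Here vertex 7 appears in no bag, so the decomposition is invalid.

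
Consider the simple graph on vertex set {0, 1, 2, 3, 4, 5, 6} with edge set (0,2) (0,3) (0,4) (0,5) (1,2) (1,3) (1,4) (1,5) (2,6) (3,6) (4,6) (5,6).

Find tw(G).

3

A width-3 tree decomposition is:
Bags: B1 = {0, 1, 5, 6}  B2 = {0, 1, 3, 6}  B3 = {0, 1, 4, 6}  B4 = {0, 1, 2, 6}
Tree: B1–B2, B2–B3, B3–B4
The largest bag has 4 vertices, giving width 3; this decomposition certifies tw(G) ≤ 3. For the lower bound: the 4 vertex sets {1,5}, {3,6}, {0}, {4} are disjoint, each induces a connected subgraph, and every pair is joined by at least one edge of G. Contracting each set to a single vertex therefore yields K_{4} as a minor, and since treewidth is minor-monotone, tw(G) ≥ tw(K_{4}) = 3. The upper and lower bounds meet at 3, so that is the treewidth.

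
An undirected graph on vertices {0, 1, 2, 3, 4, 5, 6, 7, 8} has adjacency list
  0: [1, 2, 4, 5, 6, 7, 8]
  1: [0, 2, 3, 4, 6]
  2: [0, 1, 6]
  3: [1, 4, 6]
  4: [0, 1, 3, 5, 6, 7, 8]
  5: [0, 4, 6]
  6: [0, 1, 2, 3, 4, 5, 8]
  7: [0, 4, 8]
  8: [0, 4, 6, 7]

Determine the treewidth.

3

A width-3 tree decomposition is:
Bags: B1 = {1, 3, 4, 6}  B2 = {0, 1, 4, 6}  B3 = {0, 4, 6, 8}  B4 = {0, 1, 2, 6}  B5 = {0, 4, 7, 8}  B6 = {0, 4, 5, 6}
Tree: B1–B2, B2–B3, B2–B4, B3–B5, B3–B6
Each bag holds 4 vertices, so the decomposition has width 3, which upper-bounds the treewidth. Conversely, {0, 1, 2, 6} is a clique of size 4, and the vertices of any clique must share a bag in every tree decomposition; so some bag has ≥ 4 vertices and tw(G) ≥ 3. Therefore the treewidth is 3.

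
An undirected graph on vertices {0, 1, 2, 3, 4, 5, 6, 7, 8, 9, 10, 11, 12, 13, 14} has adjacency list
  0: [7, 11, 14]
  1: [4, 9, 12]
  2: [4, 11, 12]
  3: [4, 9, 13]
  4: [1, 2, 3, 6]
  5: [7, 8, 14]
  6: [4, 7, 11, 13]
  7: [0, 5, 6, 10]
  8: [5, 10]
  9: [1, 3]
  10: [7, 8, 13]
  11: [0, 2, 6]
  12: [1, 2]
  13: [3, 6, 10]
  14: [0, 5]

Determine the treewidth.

A width-3 tree decomposition is:
Bags: B1 = {0, 5, 8, 14}  B2 = {0, 5, 7, 8}  B3 = {0, 7, 8, 10}  B4 = {0, 7, 10, 11}  B5 = {6, 7, 10, 11}  B6 = {6, 10, 11, 13}  B7 = {2, 6, 11, 13}  B8 = {2, 4, 6, 13}  B9 = {2, 3, 4, 13}  B10 = {2, 3, 4, 12}  B11 = {1, 3, 4, 12}  B12 = {1, 3, 9, 12}
Tree: B1–B2, B2–B3, B3–B4, B4–B5, B5–B6, B6–B7, B7–B8, B8–B9, B9–B10, B10–B11, B11–B12
The largest bag has 4 vertices, giving width 3; this decomposition certifies tw(G) ≤ 3. For the lower bound: the 4 vertex sets {5,8,14}, {0}, {7}, {6,10,11,13} are disjoint, each induces a connected subgraph, and every pair is joined by at least one edge of G. Contracting each set to a single vertex therefore yields K_{4} as a minor, and since treewidth is minor-monotone, tw(G) ≥ tw(K_{4}) = 3. Combining the bounds, tw(G) = 3.

3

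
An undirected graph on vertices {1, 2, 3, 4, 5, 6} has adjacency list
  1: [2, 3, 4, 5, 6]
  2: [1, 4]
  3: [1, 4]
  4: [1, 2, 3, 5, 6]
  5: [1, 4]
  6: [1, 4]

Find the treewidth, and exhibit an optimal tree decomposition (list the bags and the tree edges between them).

Treewidth 2.
One such decomposition:
Bags: B1 = {1, 4, 5}  B2 = {1, 2, 4}  B3 = {1, 4, 6}  B4 = {1, 3, 4}
Tree: B1–B2, B1–B3, B3–B4

Each bag holds 3 vertices, so the decomposition has width 2, which upper-bounds the treewidth. For the lower bound, the 3 vertices {1, 2, 4} are pairwise adjacent, and any tree decomposition puts a clique entirely inside one bag — forcing width ≥ 2. Combining the bounds, tw(G) = 2.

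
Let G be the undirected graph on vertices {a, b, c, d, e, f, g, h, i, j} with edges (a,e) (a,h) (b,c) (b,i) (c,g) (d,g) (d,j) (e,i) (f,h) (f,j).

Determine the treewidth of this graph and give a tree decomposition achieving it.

The largest bag has 3 vertices, giving width 2; this decomposition certifies tw(G) ≤ 2. The edges f–j–d–g–c–b–i–e–a–h–f form a cycle, so G is not a tree and its treewidth is at least 2. Hence tw(G) = 2 exactly.

Treewidth 2.
Bags: B1 = {d, f, j}  B2 = {d, f, g}  B3 = {c, f, g}  B4 = {b, c, f}  B5 = {b, f, i}  B6 = {e, f, i}  B7 = {a, e, f}  B8 = {a, f, h}
Tree: B1–B2, B2–B3, B3–B4, B4–B5, B5–B6, B6–B7, B7–B8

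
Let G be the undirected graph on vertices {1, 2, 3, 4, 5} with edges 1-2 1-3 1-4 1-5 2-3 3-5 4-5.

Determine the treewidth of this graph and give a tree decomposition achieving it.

Treewidth 2.
One such decomposition:
Bags: B1 = {1, 4, 5}  B2 = {1, 3, 5}  B3 = {1, 2, 3}
Tree: B1–B2, B2–B3

The largest bag has 3 vertices, giving width 2; this decomposition certifies tw(G) ≤ 2. On the other hand G contains the 3-clique {1, 2, 3}. A clique must lie in a single bag of any decomposition, so no decomposition can have width below 2. Therefore the treewidth is 2.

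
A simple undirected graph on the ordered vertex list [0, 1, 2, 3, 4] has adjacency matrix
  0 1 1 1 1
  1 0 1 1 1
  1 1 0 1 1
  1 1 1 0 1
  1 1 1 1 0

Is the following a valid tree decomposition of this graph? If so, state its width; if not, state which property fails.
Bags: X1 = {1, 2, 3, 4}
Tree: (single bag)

No — vertex 0 appears in no bag.

A tree decomposition must satisfy three properties: every vertex lies in some bag; for every edge, both endpoints lie together in some bag; and for every vertex, the bags containing it form a connected subtree. Here vertex 0 appears in no bag, so the decomposition is invalid.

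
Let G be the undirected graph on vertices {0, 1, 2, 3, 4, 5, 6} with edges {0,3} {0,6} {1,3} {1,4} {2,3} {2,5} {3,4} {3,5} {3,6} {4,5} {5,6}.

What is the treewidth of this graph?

A width-2 tree decomposition is:
Bags: B1 = {3, 4, 5}  B2 = {1, 3, 4}  B3 = {3, 5, 6}  B4 = {2, 3, 5}  B5 = {0, 3, 6}
Tree: B1–B2, B1–B3, B1–B4, B3–B5
Each bag holds 3 vertices, so the decomposition has width 2, which upper-bounds the treewidth. For the lower bound, the 3 vertices {0, 3, 6} are pairwise adjacent, and any tree decomposition puts a clique entirely inside one bag — forcing width ≥ 2. Hence tw(G) = 2 exactly.

2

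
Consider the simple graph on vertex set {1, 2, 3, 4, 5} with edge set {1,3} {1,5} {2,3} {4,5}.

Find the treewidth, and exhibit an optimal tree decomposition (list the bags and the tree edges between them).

Every bag has size at most 2, so the width is 2 − 1 = 1 and tw(G) ≤ 1. Since G has at least one edge (e.g. 1–5), it is not an edgeless graph, so tw(G) ≥ 1. Combining the bounds, tw(G) = 1.

Treewidth 1.
Bags: B1 = {1, 5}  B2 = {4, 5}  B3 = {1, 3}  B4 = {2, 3}
Tree: B1–B2, B1–B3, B3–B4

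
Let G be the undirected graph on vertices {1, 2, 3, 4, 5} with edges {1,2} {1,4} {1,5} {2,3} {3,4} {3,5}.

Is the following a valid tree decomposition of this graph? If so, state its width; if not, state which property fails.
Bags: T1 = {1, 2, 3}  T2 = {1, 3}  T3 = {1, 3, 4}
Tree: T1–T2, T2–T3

A tree decomposition must satisfy three properties: every vertex lies in some bag; for every edge, both endpoints lie together in some bag; and for every vertex, the bags containing it form a connected subtree. Here vertex 5 appears in no bag, so the decomposition is invalid.

No — vertex 5 appears in no bag.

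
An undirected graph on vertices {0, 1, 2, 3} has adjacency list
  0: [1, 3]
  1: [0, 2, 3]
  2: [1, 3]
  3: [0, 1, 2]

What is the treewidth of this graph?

2

A width-2 tree decomposition is:
Bags: B1 = {0, 1, 3}  B2 = {1, 2, 3}
Tree: B1–B2
Each bag holds 3 vertices, so the decomposition has width 2, which upper-bounds the treewidth. On the other hand G contains the 3-clique {0, 1, 3}. A clique must lie in a single bag of any decomposition, so no decomposition can have width below 2. Combining the bounds, tw(G) = 2.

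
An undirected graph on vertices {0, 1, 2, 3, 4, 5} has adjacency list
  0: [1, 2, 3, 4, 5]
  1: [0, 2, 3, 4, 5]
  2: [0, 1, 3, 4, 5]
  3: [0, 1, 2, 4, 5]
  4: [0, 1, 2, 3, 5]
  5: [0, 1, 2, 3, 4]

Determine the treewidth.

5

A width-5 tree decomposition is:
Bags: B1 = {0, 1, 2, 3, 4, 5}
Tree: (single bag)
With just one bag of size 6, the width is 6 − 1 = 5, so tw(G) ≤ 5. For the lower bound, the 6 vertices {0, 1, 2, 3, 4, 5} are pairwise adjacent, and any tree decomposition puts a clique entirely inside one bag — forcing width ≥ 5. Therefore the treewidth is 5.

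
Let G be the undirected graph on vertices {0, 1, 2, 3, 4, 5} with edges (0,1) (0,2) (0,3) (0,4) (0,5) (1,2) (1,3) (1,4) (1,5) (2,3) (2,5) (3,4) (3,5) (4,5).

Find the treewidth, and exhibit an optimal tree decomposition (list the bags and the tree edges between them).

Treewidth 4.
Bags: B1 = {0, 1, 2, 3, 5}  B2 = {0, 1, 3, 4, 5}
Tree: B1–B2

The largest bag has 5 vertices, giving width 4; this decomposition certifies tw(G) ≤ 4. Conversely, {0, 1, 2, 3, 5} is a clique of size 5, and the vertices of any clique must share a bag in every tree decomposition; so some bag has ≥ 5 vertices and tw(G) ≥ 4. Hence tw(G) = 4 exactly.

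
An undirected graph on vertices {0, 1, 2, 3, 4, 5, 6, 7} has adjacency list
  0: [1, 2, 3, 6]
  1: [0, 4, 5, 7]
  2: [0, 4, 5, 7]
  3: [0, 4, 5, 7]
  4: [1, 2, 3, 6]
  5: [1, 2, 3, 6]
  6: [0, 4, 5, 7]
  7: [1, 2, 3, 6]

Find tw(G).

4

A width-4 tree decomposition is:
Bags: B1 = {0, 1, 2, 3, 6}  B2 = {1, 2, 3, 5, 6}  B3 = {1, 2, 3, 6, 7}  B4 = {1, 2, 3, 4, 6}
Tree: B1–B2, B2–B3, B3–B4
Each bag holds 5 vertices, so the decomposition has width 4, which upper-bounds the treewidth. For the lower bound: the 5 vertex sets {0,1}, {5,6}, {3,7}, {2}, {4} are disjoint, each induces a connected subgraph, and every pair is joined by at least one edge of G. Contracting each set to a single vertex therefore yields K_{5} as a minor, and since treewidth is minor-monotone, tw(G) ≥ tw(K_{5}) = 4. Therefore the treewidth is 4.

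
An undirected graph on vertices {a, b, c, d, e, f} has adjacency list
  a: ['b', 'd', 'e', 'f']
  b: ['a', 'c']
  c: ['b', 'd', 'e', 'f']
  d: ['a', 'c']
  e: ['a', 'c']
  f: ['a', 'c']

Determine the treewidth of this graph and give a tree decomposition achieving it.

Treewidth 2.
One such decomposition:
Bags: B1 = {a, c, d}  B2 = {a, b, c}  B3 = {a, c, e}  B4 = {a, c, f}
Tree: B1–B2, B2–B3, B3–B4

The largest bag has 3 vertices, giving width 2; this decomposition certifies tw(G) ≤ 2. For the lower bound, G contains the cycle d–a–b–c–d, so G is not a forest; only forests have treewidth ≤ 1, hence tw(G) ≥ 2. Hence tw(G) = 2 exactly.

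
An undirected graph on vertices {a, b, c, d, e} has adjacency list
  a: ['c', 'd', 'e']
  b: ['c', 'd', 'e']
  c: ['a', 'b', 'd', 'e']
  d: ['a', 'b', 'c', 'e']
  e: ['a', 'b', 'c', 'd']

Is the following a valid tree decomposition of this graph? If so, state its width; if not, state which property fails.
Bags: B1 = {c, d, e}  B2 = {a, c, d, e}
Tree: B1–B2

A tree decomposition must satisfy three properties: every vertex lies in some bag; for every edge, both endpoints lie together in some bag; and for every vertex, the bags containing it form a connected subtree. Here vertex b appears in no bag, so the decomposition is invalid.

No — vertex b appears in no bag.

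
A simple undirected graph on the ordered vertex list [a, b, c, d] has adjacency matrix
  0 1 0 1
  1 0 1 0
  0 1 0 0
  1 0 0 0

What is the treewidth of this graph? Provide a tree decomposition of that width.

The largest bag has 2 vertices, giving width 1; this decomposition certifies tw(G) ≤ 1. Any graph with an edge has treewidth ≥ 1, and G has the edge b–a. Therefore the treewidth is 1.

Treewidth 1.
One such decomposition:
Bags: B1 = {a, b}  B2 = {a, d}  B3 = {b, c}
Tree: B1–B2, B1–B3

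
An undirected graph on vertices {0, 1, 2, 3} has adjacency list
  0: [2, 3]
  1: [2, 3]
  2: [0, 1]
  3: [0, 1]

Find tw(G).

A width-2 tree decomposition is:
Bags: B1 = {0, 1, 3}  B2 = {0, 1, 2}
Tree: B1–B2
Each bag holds 3 vertices, so the decomposition has width 2, which upper-bounds the treewidth. The edges 1–3–0–2–1 form a cycle, so G is not a tree and its treewidth is at least 2. Combining the bounds, tw(G) = 2.

2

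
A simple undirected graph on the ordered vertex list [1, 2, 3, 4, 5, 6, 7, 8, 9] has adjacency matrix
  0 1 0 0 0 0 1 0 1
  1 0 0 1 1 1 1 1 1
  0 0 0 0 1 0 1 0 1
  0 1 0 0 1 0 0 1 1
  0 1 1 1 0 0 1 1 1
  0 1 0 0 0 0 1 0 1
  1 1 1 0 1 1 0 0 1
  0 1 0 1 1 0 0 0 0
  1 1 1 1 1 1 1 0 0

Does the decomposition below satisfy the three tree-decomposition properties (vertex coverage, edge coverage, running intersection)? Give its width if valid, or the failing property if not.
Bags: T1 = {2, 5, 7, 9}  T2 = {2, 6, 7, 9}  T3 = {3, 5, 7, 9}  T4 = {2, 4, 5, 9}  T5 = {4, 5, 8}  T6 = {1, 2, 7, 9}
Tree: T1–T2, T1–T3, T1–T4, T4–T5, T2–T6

A tree decomposition must satisfy three properties: every vertex lies in some bag; for every edge, both endpoints lie together in some bag; and for every vertex, the bags containing it form a connected subtree. Here edge (2,8) lies in no bag, so the decomposition is invalid.

No — edge (2,8) lies in no bag.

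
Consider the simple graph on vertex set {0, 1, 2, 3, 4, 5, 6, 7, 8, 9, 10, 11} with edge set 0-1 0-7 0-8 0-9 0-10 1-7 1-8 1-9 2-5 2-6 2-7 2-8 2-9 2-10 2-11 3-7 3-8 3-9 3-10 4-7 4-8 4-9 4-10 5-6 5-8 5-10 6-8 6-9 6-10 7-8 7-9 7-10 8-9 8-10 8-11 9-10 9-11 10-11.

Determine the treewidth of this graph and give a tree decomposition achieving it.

Every bag has size at most 5, so the width is 5 − 1 = 4 and tw(G) ≤ 4. On the other hand G contains the 5-clique {0, 1, 7, 8, 9}. A clique must lie in a single bag of any decomposition, so no decomposition can have width below 4. Hence tw(G) = 4 exactly.

Treewidth 4.
One optimal decomposition is:
Bags: B1 = {2, 6, 8, 9, 10}  B2 = {2, 7, 8, 9, 10}  B3 = {2, 5, 6, 8, 10}  B4 = {4, 7, 8, 9, 10}  B5 = {3, 7, 8, 9, 10}  B6 = {2, 8, 9, 10, 11}  B7 = {0, 7, 8, 9, 10}  B8 = {0, 1, 7, 8, 9}
Tree: B1–B2, B1–B3, B2–B4, B2–B5, B2–B6, B5–B7, B7–B8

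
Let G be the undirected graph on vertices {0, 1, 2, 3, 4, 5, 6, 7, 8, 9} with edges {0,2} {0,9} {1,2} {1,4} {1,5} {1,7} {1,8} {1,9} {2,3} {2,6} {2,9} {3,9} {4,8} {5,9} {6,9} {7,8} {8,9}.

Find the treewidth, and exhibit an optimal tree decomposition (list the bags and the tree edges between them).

The largest bag has 3 vertices, giving width 2; this decomposition certifies tw(G) ≤ 2. On the other hand G contains the 3-clique {1, 8, 9}. A clique must lie in a single bag of any decomposition, so no decomposition can have width below 2. Therefore the treewidth is 2.

Treewidth 2.
One optimal decomposition is:
Bags: B1 = {1, 2, 9}  B2 = {1, 8, 9}  B3 = {1, 4, 8}  B4 = {1, 7, 8}  B5 = {1, 5, 9}  B6 = {2, 3, 9}  B7 = {0, 2, 9}  B8 = {2, 6, 9}
Tree: B1–B2, B2–B3, B2–B4, B1–B5, B1–B6, B1–B7, B1–B8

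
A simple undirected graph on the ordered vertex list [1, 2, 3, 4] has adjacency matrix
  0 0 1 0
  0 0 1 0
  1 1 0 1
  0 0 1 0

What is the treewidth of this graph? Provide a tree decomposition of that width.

The largest bag has 2 vertices, giving width 1; this decomposition certifies tw(G) ≤ 1. G has an edge, so its treewidth is at least 1. Combining the bounds, tw(G) = 1.

Treewidth 1.
Bags: B1 = {1, 3}  B2 = {2, 3}  B3 = {3, 4}
Tree: B1–B2, B2–B3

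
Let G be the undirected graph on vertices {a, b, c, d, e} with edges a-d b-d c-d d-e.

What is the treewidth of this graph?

A width-1 tree decomposition is:
Bags: B1 = {c, d}  B2 = {b, d}  B3 = {a, d}  B4 = {d, e}
Tree: B1–B2, B2–B3, B1–B4
Each bag holds 2 vertices, so the decomposition has width 1, which upper-bounds the treewidth. G has an edge, so its treewidth is at least 1. Hence tw(G) = 1 exactly.

1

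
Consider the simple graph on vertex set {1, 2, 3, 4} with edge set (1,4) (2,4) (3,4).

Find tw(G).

1

A width-1 tree decomposition is:
Bags: B1 = {2, 4}  B2 = {1, 4}  B3 = {3, 4}
Tree: B1–B2, B1–B3
Each bag holds 2 vertices, so the decomposition has width 1, which upper-bounds the treewidth. Any graph with an edge has treewidth ≥ 1, and G has the edge 2–4. Therefore the treewidth is 1.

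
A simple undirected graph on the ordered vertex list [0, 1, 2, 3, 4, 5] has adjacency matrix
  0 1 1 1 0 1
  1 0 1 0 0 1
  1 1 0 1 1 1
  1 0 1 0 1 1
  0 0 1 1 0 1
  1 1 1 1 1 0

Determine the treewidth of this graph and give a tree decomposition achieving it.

Each bag holds 4 vertices, so the decomposition has width 3, which upper-bounds the treewidth. On the other hand G contains the 4-clique {0, 1, 2, 5}. A clique must lie in a single bag of any decomposition, so no decomposition can have width below 3. Hence tw(G) = 3 exactly.

Treewidth 3.
One such decomposition:
Bags: B1 = {0, 2, 3, 5}  B2 = {0, 1, 2, 5}  B3 = {2, 3, 4, 5}
Tree: B1–B2, B1–B3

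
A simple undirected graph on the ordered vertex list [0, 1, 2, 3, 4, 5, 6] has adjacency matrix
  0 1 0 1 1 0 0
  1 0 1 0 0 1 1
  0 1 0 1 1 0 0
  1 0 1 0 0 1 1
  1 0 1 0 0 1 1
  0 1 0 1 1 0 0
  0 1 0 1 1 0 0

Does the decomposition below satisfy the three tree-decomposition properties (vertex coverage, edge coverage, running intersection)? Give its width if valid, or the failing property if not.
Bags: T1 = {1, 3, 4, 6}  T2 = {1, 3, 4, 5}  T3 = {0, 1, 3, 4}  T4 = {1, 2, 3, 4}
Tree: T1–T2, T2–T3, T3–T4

Yes; width 3.

Every vertex of G appears in some bag (union = {0, 1, 2, 3, 4, 5, 6}); every edge is covered by a bag; and for each vertex v the set of bags containing v is connected in the bag tree. The decomposition is therefore valid. The largest bag has 4 vertices, so the width is 3.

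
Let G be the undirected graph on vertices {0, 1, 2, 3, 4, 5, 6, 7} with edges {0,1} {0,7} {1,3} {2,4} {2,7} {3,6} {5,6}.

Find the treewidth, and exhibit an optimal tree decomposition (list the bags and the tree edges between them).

Each bag holds 2 vertices, so the decomposition has width 1, which upper-bounds the treewidth. G has an edge, so its treewidth is at least 1. Therefore the treewidth is 1.

Treewidth 1.
Bags: B1 = {5, 6}  B2 = {3, 6}  B3 = {1, 3}  B4 = {0, 1}  B5 = {0, 7}  B6 = {2, 7}  B7 = {2, 4}
Tree: B1–B2, B2–B3, B3–B4, B4–B5, B5–B6, B6–B7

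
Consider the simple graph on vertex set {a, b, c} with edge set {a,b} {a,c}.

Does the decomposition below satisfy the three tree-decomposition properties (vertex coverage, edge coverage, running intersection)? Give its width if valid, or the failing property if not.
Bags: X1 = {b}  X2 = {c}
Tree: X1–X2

A tree decomposition must satisfy three properties: every vertex lies in some bag; for every edge, both endpoints lie together in some bag; and for every vertex, the bags containing it form a connected subtree. Here vertex a appears in no bag, so the decomposition is invalid.

No — vertex a appears in no bag.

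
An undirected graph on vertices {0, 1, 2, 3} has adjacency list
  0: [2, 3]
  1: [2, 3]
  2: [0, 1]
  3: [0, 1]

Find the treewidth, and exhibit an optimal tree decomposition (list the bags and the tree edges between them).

Treewidth 2.
One such decomposition:
Bags: B1 = {0, 2, 3}  B2 = {1, 2, 3}
Tree: B1–B2

The largest bag has 3 vertices, giving width 2; this decomposition certifies tw(G) ≤ 2. Since 2–0–3–1–2 is a cycle in G, G is not acyclic. Forests are exactly the graphs of treewidth ≤ 1, so tw(G) ≥ 2. Therefore the treewidth is 2.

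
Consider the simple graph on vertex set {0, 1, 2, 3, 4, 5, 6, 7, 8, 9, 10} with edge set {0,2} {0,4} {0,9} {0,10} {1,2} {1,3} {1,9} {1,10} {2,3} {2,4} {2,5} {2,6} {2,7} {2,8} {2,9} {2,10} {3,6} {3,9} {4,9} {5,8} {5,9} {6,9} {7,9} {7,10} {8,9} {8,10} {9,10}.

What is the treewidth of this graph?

3

A width-3 tree decomposition is:
Bags: B1 = {2, 8, 9, 10}  B2 = {0, 2, 9, 10}  B3 = {0, 2, 4, 9}  B4 = {1, 2, 9, 10}  B5 = {1, 2, 3, 9}  B6 = {2, 7, 9, 10}  B7 = {2, 5, 8, 9}  B8 = {2, 3, 6, 9}
Tree: B1–B2, B2–B3, B2–B4, B4–B5, B1–B6, B1–B7, B5–B8
Each bag holds 4 vertices, so the decomposition has width 3, which upper-bounds the treewidth. On the other hand G contains the 4-clique {1, 2, 3, 9}. A clique must lie in a single bag of any decomposition, so no decomposition can have width below 3. Hence tw(G) = 3 exactly.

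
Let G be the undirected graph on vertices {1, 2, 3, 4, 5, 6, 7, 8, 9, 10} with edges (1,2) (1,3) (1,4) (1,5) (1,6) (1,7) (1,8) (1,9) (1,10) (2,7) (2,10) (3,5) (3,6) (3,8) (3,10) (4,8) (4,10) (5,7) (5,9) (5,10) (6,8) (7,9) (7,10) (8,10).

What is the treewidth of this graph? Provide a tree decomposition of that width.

The largest bag has 4 vertices, giving width 3; this decomposition certifies tw(G) ≤ 3. For the lower bound, the 4 vertices {1, 5, 7, 9} are pairwise adjacent, and any tree decomposition puts a clique entirely inside one bag — forcing width ≥ 3. The upper and lower bounds meet at 3, so that is the treewidth.

Treewidth 3.
One optimal decomposition is:
Bags: B1 = {1, 5, 7, 10}  B2 = {1, 3, 5, 10}  B3 = {1, 3, 8, 10}  B4 = {1, 4, 8, 10}  B5 = {1, 2, 7, 10}  B6 = {1, 3, 6, 8}  B7 = {1, 5, 7, 9}
Tree: B1–B2, B2–B3, B3–B4, B1–B5, B3–B6, B1–B7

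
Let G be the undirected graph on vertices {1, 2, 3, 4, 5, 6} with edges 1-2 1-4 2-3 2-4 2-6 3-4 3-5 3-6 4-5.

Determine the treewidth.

2

A width-2 tree decomposition is:
Bags: B1 = {2, 3, 4}  B2 = {3, 4, 5}  B3 = {1, 2, 4}  B4 = {2, 3, 6}
Tree: B1–B2, B1–B3, B1–B4
The largest bag has 3 vertices, giving width 2; this decomposition certifies tw(G) ≤ 2. For the lower bound, the 3 vertices {1, 2, 4} are pairwise adjacent, and any tree decomposition puts a clique entirely inside one bag — forcing width ≥ 2. Therefore the treewidth is 2.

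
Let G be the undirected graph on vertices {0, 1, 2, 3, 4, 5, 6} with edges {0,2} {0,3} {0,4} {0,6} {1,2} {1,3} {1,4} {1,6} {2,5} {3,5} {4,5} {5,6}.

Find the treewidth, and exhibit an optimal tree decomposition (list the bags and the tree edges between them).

Treewidth 3.
One optimal decomposition is:
Bags: B1 = {0, 1, 2, 5}  B2 = {0, 1, 4, 5}  B3 = {0, 1, 3, 5}  B4 = {0, 1, 5, 6}
Tree: B1–B2, B2–B3, B3–B4

Every bag has size at most 4, so the width is 4 − 1 = 3 and tw(G) ≤ 3. For the lower bound: the 4 vertex sets {0,2}, {1,4}, {5}, {3} are disjoint, each induces a connected subgraph, and every pair is joined by at least one edge of G. Contracting each set to a single vertex therefore yields K_{4} as a minor, and since treewidth is minor-monotone, tw(G) ≥ tw(K_{4}) = 3. Combining the bounds, tw(G) = 3.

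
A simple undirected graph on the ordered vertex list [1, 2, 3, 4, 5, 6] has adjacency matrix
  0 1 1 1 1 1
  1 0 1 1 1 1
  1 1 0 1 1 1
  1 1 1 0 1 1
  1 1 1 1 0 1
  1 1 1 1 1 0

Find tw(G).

5

A width-5 tree decomposition is:
Bags: B1 = {1, 2, 3, 4, 5, 6}
Tree: (single bag)
A single bag containing all 6 vertices is trivially a valid decomposition of width 5. On the other hand G contains the 6-clique {1, 2, 3, 4, 5, 6}. A clique must lie in a single bag of any decomposition, so no decomposition can have width below 5. Combining the bounds, tw(G) = 5.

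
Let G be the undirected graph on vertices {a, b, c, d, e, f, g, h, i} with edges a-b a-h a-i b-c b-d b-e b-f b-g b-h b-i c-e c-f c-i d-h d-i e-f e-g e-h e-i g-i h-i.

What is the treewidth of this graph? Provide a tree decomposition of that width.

Treewidth 3.
One optimal decomposition is:
Bags: B1 = {b, c, e, i}  B2 = {b, e, h, i}  B3 = {b, c, e, f}  B4 = {a, b, h, i}  B5 = {b, e, g, i}  B6 = {b, d, h, i}
Tree: B1–B2, B1–B3, B2–B4, B1–B5, B2–B6

The largest bag has 4 vertices, giving width 3; this decomposition certifies tw(G) ≤ 3. On the other hand G contains the 4-clique {b, c, e, f}. A clique must lie in a single bag of any decomposition, so no decomposition can have width below 3. Therefore the treewidth is 3.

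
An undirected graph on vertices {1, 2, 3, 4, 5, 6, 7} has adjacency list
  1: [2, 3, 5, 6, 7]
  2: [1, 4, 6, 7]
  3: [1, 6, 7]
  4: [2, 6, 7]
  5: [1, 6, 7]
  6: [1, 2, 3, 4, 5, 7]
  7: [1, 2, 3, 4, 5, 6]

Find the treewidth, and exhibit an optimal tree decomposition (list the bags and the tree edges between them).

Treewidth 3.
One such decomposition:
Bags: B1 = {1, 2, 6, 7}  B2 = {1, 5, 6, 7}  B3 = {1, 3, 6, 7}  B4 = {2, 4, 6, 7}
Tree: B1–B2, B1–B3, B1–B4

Every bag has size at most 4, so the width is 4 − 1 = 3 and tw(G) ≤ 3. For the lower bound, the 4 vertices {1, 2, 6, 7} are pairwise adjacent, and any tree decomposition puts a clique entirely inside one bag — forcing width ≥ 3. The upper and lower bounds meet at 3, so that is the treewidth.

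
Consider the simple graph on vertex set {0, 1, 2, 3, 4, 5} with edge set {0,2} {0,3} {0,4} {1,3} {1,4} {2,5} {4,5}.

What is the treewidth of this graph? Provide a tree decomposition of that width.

Treewidth 2.
One optimal decomposition is:
Bags: B1 = {0, 2, 5}  B2 = {0, 4, 5}  B3 = {0, 3, 4}  B4 = {1, 3, 4}
Tree: B1–B2, B2–B3, B3–B4

Every bag has size at most 3, so the width is 3 − 1 = 2 and tw(G) ≤ 2. The edges 2–5–4–0–2 form a cycle, so G is not a tree and its treewidth is at least 2. Combining the bounds, tw(G) = 2.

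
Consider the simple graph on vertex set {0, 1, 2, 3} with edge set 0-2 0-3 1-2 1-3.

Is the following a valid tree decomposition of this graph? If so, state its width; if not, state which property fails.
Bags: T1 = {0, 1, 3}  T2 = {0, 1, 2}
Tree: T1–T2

Yes; width 2.

Checking the three conditions: (i) the bags cover all of {0, 1, 2, 3}; (ii) for each edge, some bag contains both endpoints; (iii) the bags containing any fixed vertex form a subtree. All hold, so the decomposition is valid with width 3 − 1 = 2.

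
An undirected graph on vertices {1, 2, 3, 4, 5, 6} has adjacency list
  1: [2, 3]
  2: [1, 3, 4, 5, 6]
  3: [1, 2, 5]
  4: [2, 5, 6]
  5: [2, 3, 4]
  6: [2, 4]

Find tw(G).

A width-2 tree decomposition is:
Bags: B1 = {2, 3, 5}  B2 = {1, 2, 3}  B3 = {2, 4, 5}  B4 = {2, 4, 6}
Tree: B1–B2, B1–B3, B3–B4
Each bag holds 3 vertices, so the decomposition has width 2, which upper-bounds the treewidth. For the lower bound, the 3 vertices {1, 2, 3} are pairwise adjacent, and any tree decomposition puts a clique entirely inside one bag — forcing width ≥ 2. Therefore the treewidth is 2.

2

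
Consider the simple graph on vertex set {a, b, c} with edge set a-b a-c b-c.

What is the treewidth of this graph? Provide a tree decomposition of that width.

A single bag containing all 3 vertices is trivially a valid decomposition of width 2. On the other hand G contains the 3-clique {a, b, c}. A clique must lie in a single bag of any decomposition, so no decomposition can have width below 2. Combining the bounds, tw(G) = 2.

Treewidth 2.
Bags: B1 = {a, b, c}
Tree: (single bag)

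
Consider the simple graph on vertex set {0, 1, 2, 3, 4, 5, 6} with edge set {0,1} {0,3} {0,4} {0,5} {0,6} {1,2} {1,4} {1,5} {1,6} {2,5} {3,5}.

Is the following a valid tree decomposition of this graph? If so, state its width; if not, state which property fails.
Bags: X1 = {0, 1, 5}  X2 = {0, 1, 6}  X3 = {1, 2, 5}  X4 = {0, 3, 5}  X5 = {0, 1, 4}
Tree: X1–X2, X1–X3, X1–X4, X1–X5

Every vertex of G appears in some bag (union = {0, 1, 2, 3, 4, 5, 6}); every edge is covered by a bag; and for each vertex v the set of bags containing v is connected in the bag tree. The decomposition is therefore valid. The largest bag has 3 vertices, so the width is 2.

Yes; width 2.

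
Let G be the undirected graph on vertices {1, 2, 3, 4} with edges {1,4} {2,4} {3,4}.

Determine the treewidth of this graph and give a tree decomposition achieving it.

Treewidth 1.
One optimal decomposition is:
Bags: B1 = {3, 4}  B2 = {1, 4}  B3 = {2, 4}
Tree: B1–B2, B1–B3

Every bag has size at most 2, so the width is 2 − 1 = 1 and tw(G) ≤ 1. Any graph with an edge has treewidth ≥ 1, and G has the edge 3–4. Therefore the treewidth is 1.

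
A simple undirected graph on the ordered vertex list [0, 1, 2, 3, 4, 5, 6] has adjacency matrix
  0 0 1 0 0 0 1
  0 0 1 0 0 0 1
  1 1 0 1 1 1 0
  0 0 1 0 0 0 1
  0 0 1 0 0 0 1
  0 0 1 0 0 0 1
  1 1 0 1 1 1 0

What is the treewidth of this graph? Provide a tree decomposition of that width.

Treewidth 2.
One optimal decomposition is:
Bags: B1 = {2, 5, 6}  B2 = {0, 2, 6}  B3 = {1, 2, 6}  B4 = {2, 3, 6}  B5 = {2, 4, 6}
Tree: B1–B2, B2–B3, B3–B4, B4–B5

Every bag has size at most 3, so the width is 3 − 1 = 2 and tw(G) ≤ 2. The edges 6–5–2–0–6 form a cycle, so G is not a tree and its treewidth is at least 2. The upper and lower bounds meet at 2, so that is the treewidth.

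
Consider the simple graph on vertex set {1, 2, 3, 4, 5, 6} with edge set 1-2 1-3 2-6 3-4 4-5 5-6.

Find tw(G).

2

A width-2 tree decomposition is:
Bags: B1 = {4, 5, 6}  B2 = {2, 4, 6}  B3 = {1, 2, 4}  B4 = {1, 3, 4}
Tree: B1–B2, B2–B3, B3–B4
The largest bag has 3 vertices, giving width 2; this decomposition certifies tw(G) ≤ 2. For the lower bound, G contains the cycle 4–5–6–2–1–3–4, so G is not a forest; only forests have treewidth ≤ 1, hence tw(G) ≥ 2. Combining the bounds, tw(G) = 2.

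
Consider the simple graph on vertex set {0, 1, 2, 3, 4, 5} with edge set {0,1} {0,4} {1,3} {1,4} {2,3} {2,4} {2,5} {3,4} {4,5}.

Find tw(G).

2

A width-2 tree decomposition is:
Bags: B1 = {0, 1, 4}  B2 = {1, 3, 4}  B3 = {2, 3, 4}  B4 = {2, 4, 5}
Tree: B1–B2, B2–B3, B3–B4
Every bag has size at most 3, so the width is 3 − 1 = 2 and tw(G) ≤ 2. For the lower bound, the 3 vertices {0, 1, 4} are pairwise adjacent, and any tree decomposition puts a clique entirely inside one bag — forcing width ≥ 2. Hence tw(G) = 2 exactly.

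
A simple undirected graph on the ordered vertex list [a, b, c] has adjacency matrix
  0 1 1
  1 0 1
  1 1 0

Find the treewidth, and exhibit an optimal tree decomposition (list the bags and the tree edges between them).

A single bag containing all 3 vertices is trivially a valid decomposition of width 2. Conversely, {a, b, c} is a clique of size 3, and the vertices of any clique must share a bag in every tree decomposition; so some bag has ≥ 3 vertices and tw(G) ≥ 2. The upper and lower bounds meet at 2, so that is the treewidth.

Treewidth 2.
One optimal decomposition is:
Bags: B1 = {a, b, c}
Tree: (single bag)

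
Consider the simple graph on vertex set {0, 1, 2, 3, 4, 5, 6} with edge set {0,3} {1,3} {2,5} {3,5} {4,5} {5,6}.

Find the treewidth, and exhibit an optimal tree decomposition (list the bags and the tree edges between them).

Each bag holds 2 vertices, so the decomposition has width 1, which upper-bounds the treewidth. G has an edge, so its treewidth is at least 1. Combining the bounds, tw(G) = 1.

Treewidth 1.
One such decomposition:
Bags: B1 = {4, 5}  B2 = {5, 6}  B3 = {3, 5}  B4 = {2, 5}  B5 = {0, 3}  B6 = {1, 3}
Tree: B1–B2, B2–B3, B1–B4, B3–B5, B3–B6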